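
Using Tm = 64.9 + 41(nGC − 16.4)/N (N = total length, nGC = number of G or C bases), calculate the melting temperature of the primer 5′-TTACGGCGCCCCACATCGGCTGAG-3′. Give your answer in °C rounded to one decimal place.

64.2°C

Base counts: A=4, T=4, G=7, C=9; G+C = 16, N = 24.
Tm = 64.9 + 41·(16 − 16.4)/24 = 64.9 + -16.40/24 = 64.2°C.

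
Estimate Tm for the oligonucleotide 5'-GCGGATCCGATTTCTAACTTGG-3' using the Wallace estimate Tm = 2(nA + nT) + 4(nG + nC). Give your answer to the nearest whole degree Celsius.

66°C

Base counts: A=4, T=7, G=6, C=5 (length 22).
Tm = 2·(4+7) + 4·(6+5) = 2·11 + 4·11 = 22 + 44 = 66°C.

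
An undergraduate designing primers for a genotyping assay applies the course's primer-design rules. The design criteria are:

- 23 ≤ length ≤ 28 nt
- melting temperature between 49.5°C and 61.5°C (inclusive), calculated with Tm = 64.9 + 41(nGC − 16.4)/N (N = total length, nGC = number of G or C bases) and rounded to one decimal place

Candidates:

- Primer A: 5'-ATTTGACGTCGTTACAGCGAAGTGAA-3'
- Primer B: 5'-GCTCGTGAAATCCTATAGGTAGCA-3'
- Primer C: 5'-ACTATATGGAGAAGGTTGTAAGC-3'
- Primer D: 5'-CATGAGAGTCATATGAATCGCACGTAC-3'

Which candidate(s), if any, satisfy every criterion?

Primer A (26 nt, A=8 T=7 G=7 C=4): length 26 ✓; Tm = 64.9 + 41·(11 − 16.4)/26 = 56.4°C ✓ — passes.
Primer B (24 nt, A=7 T=6 G=6 C=5): length 24 ✓; Tm = 64.9 + 41·(11 − 16.4)/24 = 55.7°C ✓ — passes.
Primer C (23 nt, A=8 T=6 G=7 C=2): length 23 ✓; Tm = 64.9 + 41·(9 − 16.4)/23 = 51.7°C ✓ — passes.
Primer D (27 nt, A=9 T=6 G=6 C=6): length 27 ✓; Tm = 64.9 + 41·(12 − 16.4)/27 = 58.2°C ✓ — passes.

Primer A, Primer B, Primer C and Primer D.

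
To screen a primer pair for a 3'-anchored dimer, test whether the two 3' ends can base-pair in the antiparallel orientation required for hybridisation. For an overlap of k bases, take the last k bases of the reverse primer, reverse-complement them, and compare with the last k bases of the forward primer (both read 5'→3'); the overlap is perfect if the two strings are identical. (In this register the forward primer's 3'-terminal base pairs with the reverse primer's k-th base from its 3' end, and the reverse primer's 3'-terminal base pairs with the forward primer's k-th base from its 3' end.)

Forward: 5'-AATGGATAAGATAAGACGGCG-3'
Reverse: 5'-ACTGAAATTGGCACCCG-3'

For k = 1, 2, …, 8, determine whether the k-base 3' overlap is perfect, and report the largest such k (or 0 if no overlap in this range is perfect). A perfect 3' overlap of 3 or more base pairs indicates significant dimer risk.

Longest perfect overlap: 2 complementary base pairs; below the dimer-risk threshold (threshold 3).

Last 8 bases (5'→3') — forward …AGACGGCG, reverse …GGCACCCG.
Reverse complement of the reverse primer's last 8 bases: CGGGTGCC; its first k bases are the reverse complement of the reverse primer's last k bases, so a perfect k-base overlap needs the forward primer's last k bases to equal them.
Comparing (forward last k vs required): k=1: G vs C ✗; k=2: CG vs CG ✓; k=3: GCG vs CGG ✗; k=4: GGCG vs CGGG ✗; k=5: CGGCG vs CGGGT ✗; k=6: ACGGCG vs CGGGTG ✗; k=7: GACGGCG vs CGGGTGC ✗; k=8: AGACGGCG vs CGGGTGCC ✗.
Only k = 2 is perfect, so the longest perfect 3' overlap is 2.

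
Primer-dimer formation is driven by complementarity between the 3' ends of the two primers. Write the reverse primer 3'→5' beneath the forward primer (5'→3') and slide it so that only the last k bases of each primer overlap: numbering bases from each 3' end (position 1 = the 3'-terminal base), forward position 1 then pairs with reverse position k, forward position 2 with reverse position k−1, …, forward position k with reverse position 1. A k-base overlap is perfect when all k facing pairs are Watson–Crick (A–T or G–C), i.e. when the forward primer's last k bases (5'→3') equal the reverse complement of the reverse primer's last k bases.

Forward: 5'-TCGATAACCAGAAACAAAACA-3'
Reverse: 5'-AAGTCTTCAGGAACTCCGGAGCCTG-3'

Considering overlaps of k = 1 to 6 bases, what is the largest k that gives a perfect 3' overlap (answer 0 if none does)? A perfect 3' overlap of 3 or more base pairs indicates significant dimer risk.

Longest perfect overlap: 2 complementary base pairs; below the dimer-risk threshold (threshold 3).

Last 6 bases (5'→3') — forward …AAAACA, reverse …AGCCTG.
Reverse complement of the reverse primer's last 6 bases: CAGGCT; its first k bases are the reverse complement of the reverse primer's last k bases, so a perfect k-base overlap needs the forward primer's last k bases to equal them.
Comparing (forward last k vs required): k=1: A vs C ✗; k=2: CA vs CA ✓; k=3: ACA vs CAG ✗; k=4: AACA vs CAGG ✗; k=5: AAACA vs CAGGC ✗; k=6: AAAACA vs CAGGCT ✗.
Only k = 2 is perfect, so the longest perfect 3' overlap is 2.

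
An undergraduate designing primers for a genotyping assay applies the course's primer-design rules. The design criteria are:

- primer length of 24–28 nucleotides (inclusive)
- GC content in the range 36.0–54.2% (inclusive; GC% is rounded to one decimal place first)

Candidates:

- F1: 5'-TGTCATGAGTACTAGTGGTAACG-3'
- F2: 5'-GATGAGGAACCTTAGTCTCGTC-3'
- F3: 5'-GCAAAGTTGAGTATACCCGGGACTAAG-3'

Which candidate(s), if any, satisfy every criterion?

F3 only.

F1 (23 nt, A=6 T=7 G=7 C=3): length 23, outside 24–28 ✗; GC 10/23 = 43.5% ✓ — fails.
F2 (22 nt, A=5 T=6 G=6 C=5): length 22, outside 24–28 ✗; GC 11/22 = 50.0% ✓ — fails.
F3 (27 nt, A=9 T=5 G=8 C=5): length 27 ✓; GC 13/27 = 48.1% ✓ — passes.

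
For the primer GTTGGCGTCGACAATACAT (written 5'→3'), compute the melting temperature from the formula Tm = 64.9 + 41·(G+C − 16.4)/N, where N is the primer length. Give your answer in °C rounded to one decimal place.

48.9°C

Base counts: A=5, T=5, G=5, C=4; G+C = 9, N = 19.
Tm = 64.9 + 41·(9 − 16.4)/19 = 64.9 + -303.40/19 = 48.9°C.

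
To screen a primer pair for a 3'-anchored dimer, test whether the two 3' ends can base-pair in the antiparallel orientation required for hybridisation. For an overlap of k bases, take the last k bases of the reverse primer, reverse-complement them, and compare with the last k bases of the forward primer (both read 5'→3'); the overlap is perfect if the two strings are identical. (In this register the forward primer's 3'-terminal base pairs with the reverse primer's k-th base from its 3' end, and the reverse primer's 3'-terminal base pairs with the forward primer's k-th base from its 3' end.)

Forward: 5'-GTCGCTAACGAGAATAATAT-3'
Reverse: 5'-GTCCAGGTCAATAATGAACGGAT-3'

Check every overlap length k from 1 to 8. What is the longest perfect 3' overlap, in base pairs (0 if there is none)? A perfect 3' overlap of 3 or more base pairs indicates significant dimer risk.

Last 8 bases (5'→3') — forward …AATAATAT, reverse …GAACGGAT.
Reverse complement of the reverse primer's last 8 bases: ATCCGTTC; its first k bases are the reverse complement of the reverse primer's last k bases, so a perfect k-base overlap needs the forward primer's last k bases to equal them.
Comparing (forward last k vs required): k=1: T vs A ✗; k=2: AT vs AT ✓; k=3: TAT vs ATC ✗; k=4: ATAT vs ATCC ✗; k=5: AATAT vs ATCCG ✗; k=6: TAATAT vs ATCCGT ✗; k=7: ATAATAT vs ATCCGTT ✗; k=8: AATAATAT vs ATCCGTTC ✗.
Only k = 2 is perfect, so the longest perfect 3' overlap is 2.

Longest perfect overlap: 2 complementary base pairs; below the dimer-risk threshold (threshold 3).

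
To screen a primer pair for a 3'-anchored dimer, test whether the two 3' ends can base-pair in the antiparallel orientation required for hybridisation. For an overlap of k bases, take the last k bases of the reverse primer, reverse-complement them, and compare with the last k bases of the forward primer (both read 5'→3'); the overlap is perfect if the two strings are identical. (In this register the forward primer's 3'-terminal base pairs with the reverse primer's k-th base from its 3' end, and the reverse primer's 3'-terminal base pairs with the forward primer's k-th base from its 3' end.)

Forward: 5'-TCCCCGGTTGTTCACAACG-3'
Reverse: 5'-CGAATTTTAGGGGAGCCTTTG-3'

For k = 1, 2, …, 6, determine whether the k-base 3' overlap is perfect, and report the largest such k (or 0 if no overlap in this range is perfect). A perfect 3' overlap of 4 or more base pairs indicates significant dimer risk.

Longest perfect overlap: 0 complementary base pairs; below the dimer-risk threshold (threshold 4).

Last 6 bases (5'→3') — forward …ACAACG, reverse …CCTTTG.
Reverse complement of the reverse primer's last 6 bases: CAAAGG; its first k bases are the reverse complement of the reverse primer's last k bases, so a perfect k-base overlap needs the forward primer's last k bases to equal them.
Comparing (forward last k vs required): k=1: G vs C ✗; k=2: CG vs CA ✗; k=3: ACG vs CAA ✗; k=4: AACG vs CAAA ✗; k=5: CAACG vs CAAAG ✗; k=6: ACAACG vs CAAAGG ✗.
No overlap length from 1 to 6 is perfect, so the longest perfect 3' overlap is 0.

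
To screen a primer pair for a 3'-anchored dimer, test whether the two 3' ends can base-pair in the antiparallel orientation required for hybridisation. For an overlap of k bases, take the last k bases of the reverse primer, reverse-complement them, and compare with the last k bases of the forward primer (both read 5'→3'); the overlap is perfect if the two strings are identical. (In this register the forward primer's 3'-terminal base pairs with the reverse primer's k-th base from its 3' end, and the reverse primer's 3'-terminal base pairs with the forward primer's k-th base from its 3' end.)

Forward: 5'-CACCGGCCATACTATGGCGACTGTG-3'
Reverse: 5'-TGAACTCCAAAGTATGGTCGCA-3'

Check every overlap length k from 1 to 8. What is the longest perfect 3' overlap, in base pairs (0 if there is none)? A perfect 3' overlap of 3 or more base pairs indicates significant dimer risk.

Last 8 bases (5'→3') — forward …CGACTGTG, reverse …TGGTCGCA.
Reverse complement of the reverse primer's last 8 bases: TGCGACCA; its first k bases are the reverse complement of the reverse primer's last k bases, so a perfect k-base overlap needs the forward primer's last k bases to equal them.
Comparing (forward last k vs required): k=1: G vs T ✗; k=2: TG vs TG ✓; k=3: GTG vs TGC ✗; k=4: TGTG vs TGCG ✗; k=5: CTGTG vs TGCGA ✗; k=6: ACTGTG vs TGCGAC ✗; k=7: GACTGTG vs TGCGACC ✗; k=8: CGACTGTG vs TGCGACCA ✗.
Only k = 2 is perfect, so the longest perfect 3' overlap is 2.

Longest perfect overlap: 2 complementary base pairs; below the dimer-risk threshold (threshold 3).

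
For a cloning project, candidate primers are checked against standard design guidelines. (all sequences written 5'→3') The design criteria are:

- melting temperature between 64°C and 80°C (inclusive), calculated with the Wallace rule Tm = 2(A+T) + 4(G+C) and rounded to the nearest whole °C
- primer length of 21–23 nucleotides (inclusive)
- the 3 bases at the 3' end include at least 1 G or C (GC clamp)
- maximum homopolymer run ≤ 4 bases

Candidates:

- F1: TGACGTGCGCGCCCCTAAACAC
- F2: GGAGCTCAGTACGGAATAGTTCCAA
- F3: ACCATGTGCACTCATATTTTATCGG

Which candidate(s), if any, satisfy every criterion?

F1 (22 nt, A=5 T=3 G=5 C=9): Tm = 2·8 + 4·14 = 72°C ✓; length 22 ✓; 3' end CAC has 2 G/C ✓; longest run = 4 ✓ — passes.
F2 (25 nt, A=8 T=5 G=7 C=5): Tm = 2·13 + 4·12 = 74°C ✓; length 25, outside 21–23 ✗; 3' end CAA has 1 G/C ✓; longest run = 2 ✓ — fails.
F3 (25 nt, A=6 T=9 G=4 C=6): Tm = 2·15 + 4·10 = 70°C ✓; length 25, outside 21–23 ✗; 3' end CGG has 3 G/C ✓; longest run = 4 ✓ — fails.

F1 only.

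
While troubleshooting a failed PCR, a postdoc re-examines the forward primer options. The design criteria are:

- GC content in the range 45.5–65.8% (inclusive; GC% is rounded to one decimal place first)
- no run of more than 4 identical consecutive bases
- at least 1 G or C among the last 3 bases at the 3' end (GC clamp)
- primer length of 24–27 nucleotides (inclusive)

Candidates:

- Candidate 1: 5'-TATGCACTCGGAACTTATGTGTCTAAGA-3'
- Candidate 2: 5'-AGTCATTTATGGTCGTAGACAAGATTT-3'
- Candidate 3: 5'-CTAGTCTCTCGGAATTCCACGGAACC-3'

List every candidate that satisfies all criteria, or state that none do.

Candidate 3 only.

Candidate 1 (28 nt, A=8 T=9 G=6 C=5): GC 11/28 = 39.3%, outside 45.5–65.8% ✗; longest run = 2 ✓; 3' end AGA has 1 G/C ✓; length 28, outside 24–27 ✗ — fails.
Candidate 2 (27 nt, A=8 T=10 G=6 C=3): GC 9/27 = 33.3%, outside 45.5–65.8% ✗; longest run = 3 ✓; 3' end TTT has 0 G/C, need ≥1 ✗; length 27 ✓ — fails.
Candidate 3 (26 nt, A=6 T=6 G=5 C=9): GC 14/26 = 53.8% ✓; longest run = 2 ✓; 3' end ACC has 2 G/C ✓; length 26 ✓ — passes.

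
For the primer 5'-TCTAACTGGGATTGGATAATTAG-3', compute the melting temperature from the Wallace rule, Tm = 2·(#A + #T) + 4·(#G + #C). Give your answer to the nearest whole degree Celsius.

Base counts: A=7, T=8, G=6, C=2 (length 23).
Tm = 2·(7+8) + 4·(6+2) = 2·15 + 4·8 = 30 + 32 = 62°C.

62°C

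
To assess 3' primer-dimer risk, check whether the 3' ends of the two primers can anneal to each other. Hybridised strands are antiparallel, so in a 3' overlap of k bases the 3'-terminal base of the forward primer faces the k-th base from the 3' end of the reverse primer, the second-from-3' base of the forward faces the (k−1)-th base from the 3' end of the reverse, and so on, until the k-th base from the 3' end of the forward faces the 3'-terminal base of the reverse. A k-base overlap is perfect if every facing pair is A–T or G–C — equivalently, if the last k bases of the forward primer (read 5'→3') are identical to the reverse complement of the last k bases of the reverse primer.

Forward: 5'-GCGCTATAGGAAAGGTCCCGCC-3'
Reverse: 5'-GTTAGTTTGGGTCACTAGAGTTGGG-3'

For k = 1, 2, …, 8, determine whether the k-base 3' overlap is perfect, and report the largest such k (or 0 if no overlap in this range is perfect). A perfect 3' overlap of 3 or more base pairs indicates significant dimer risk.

Longest perfect overlap: 2 complementary base pairs; below the dimer-risk threshold (threshold 3).

Last 8 bases (5'→3') — forward …GTCCCGCC, reverse …GAGTTGGG.
Reverse complement of the reverse primer's last 8 bases: CCCAACTC; its first k bases are the reverse complement of the reverse primer's last k bases, so a perfect k-base overlap needs the forward primer's last k bases to equal them.
Comparing (forward last k vs required): k=1: C vs C ✓; k=2: CC vs CC ✓; k=3: GCC vs CCC ✗; k=4: CGCC vs CCCA ✗; k=5: CCGCC vs CCCAA ✗; k=6: CCCGCC vs CCCAAC ✗; k=7: TCCCGCC vs CCCAACT ✗; k=8: GTCCCGCC vs CCCAACTC ✗.
Perfect overlaps at k = 1, 2; the largest is 2.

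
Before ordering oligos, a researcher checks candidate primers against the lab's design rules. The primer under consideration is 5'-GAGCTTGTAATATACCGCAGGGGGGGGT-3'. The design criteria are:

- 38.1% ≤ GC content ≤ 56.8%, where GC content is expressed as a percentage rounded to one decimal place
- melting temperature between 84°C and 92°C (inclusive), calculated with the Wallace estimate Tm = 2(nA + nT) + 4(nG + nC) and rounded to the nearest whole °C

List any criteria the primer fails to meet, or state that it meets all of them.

Base counts: A=6, T=6, G=12, C=4 (length 28).
GC content: GC 16/28 = 57.1%, outside 38.1–56.8% ✗
Tm: Tm = 2·12 + 4·16 = 88°C ✓

Fails: GC content.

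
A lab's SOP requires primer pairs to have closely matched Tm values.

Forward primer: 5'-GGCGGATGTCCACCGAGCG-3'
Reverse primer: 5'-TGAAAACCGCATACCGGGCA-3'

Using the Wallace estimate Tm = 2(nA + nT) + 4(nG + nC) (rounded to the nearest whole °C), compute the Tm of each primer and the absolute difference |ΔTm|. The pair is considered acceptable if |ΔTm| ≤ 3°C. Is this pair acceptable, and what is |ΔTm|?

|ΔTm| = 4°C; the pair is not acceptable.

Forward: A=3 T=2 G=8 C=6 → Tm = 2·5 + 4·14 = 66°C.
Reverse: A=7 T=2 G=5 C=6 → Tm = 2·9 + 4·11 = 62°C.
|ΔTm| = |66 − 62| = 4°C, > 3°C.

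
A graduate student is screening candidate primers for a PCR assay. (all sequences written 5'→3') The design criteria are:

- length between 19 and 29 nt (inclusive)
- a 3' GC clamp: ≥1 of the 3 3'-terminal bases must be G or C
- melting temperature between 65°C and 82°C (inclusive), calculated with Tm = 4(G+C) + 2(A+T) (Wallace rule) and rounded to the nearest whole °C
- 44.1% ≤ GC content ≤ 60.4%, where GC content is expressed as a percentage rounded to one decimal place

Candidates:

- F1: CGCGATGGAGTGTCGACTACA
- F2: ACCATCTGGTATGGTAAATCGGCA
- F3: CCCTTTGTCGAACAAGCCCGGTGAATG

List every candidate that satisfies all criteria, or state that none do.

F1 (21 nt, A=5 T=4 G=7 C=5): length 21 ✓; 3' end ACA has 1 G/C ✓; Tm = 2·9 + 4·12 = 66°C ✓; GC 12/21 = 57.1% ✓ — passes.
F2 (24 nt, A=7 T=6 G=6 C=5): length 24 ✓; 3' end GCA has 2 G/C ✓; Tm = 2·13 + 4·11 = 70°C ✓; GC 11/24 = 45.8% ✓ — passes.
F3 (27 nt, A=6 T=6 G=7 C=8): length 27 ✓; 3' end ATG has 1 G/C ✓; Tm = 2·12 + 4·15 = 84°C, outside 65–82°C ✗; GC 15/27 = 55.6% ✓ — fails.

F1 and F2.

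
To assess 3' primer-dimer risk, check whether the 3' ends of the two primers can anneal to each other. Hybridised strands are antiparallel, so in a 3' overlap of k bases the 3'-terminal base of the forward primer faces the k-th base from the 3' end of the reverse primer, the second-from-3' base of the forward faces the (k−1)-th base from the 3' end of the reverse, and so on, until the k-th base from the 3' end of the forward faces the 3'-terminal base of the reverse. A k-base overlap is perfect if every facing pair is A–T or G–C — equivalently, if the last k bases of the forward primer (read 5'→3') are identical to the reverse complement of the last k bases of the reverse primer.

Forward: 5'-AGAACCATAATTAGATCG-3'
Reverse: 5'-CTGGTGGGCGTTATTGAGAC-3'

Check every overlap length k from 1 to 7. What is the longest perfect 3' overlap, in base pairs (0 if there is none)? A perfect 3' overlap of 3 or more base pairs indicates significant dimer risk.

Last 7 bases (5'→3') — forward …TAGATCG, reverse …TTGAGAC.
Reverse complement of the reverse primer's last 7 bases: GTCTCAA; its first k bases are the reverse complement of the reverse primer's last k bases, so a perfect k-base overlap needs the forward primer's last k bases to equal them.
Comparing (forward last k vs required): k=1: G vs G ✓; k=2: CG vs GT ✗; k=3: TCG vs GTC ✗; k=4: ATCG vs GTCT ✗; k=5: GATCG vs GTCTC ✗; k=6: AGATCG vs GTCTCA ✗; k=7: TAGATCG vs GTCTCAA ✗.
Only k = 1 is perfect, so the longest perfect 3' overlap is 1.

Longest perfect overlap: 1 complementary base pair; below the dimer-risk threshold (threshold 3).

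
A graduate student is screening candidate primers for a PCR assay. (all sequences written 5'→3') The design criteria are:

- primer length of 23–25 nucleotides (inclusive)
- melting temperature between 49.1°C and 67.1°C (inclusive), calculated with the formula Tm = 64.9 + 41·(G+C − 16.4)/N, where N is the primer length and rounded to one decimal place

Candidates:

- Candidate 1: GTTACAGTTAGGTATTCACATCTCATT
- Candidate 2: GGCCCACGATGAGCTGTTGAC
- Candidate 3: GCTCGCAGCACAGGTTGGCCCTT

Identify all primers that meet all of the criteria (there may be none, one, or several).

Candidate 3 only.

Candidate 1 (27 nt, A=7 T=11 G=4 C=5): length 27, outside 23–25 ✗; Tm = 64.9 + 41·(9 − 16.4)/27 = 53.7°C ✓ — fails.
Candidate 2 (21 nt, A=4 T=4 G=7 C=6): length 21, outside 23–25 ✗; Tm = 64.9 + 41·(13 − 16.4)/21 = 58.3°C ✓ — fails.
Candidate 3 (23 nt, A=3 T=5 G=7 C=8): length 23 ✓; Tm = 64.9 + 41·(15 − 16.4)/23 = 62.4°C ✓ — passes.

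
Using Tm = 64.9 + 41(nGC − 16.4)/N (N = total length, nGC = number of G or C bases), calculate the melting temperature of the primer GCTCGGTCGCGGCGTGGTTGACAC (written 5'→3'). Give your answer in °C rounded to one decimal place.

65.9°C

Base counts: A=2, T=5, G=10, C=7; G+C = 17, N = 24.
Tm = 64.9 + 41·(17 − 16.4)/24 = 64.9 + 24.60/24 = 65.9°C.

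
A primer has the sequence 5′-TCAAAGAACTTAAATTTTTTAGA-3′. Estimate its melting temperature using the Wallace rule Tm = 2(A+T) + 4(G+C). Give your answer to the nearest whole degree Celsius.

Base counts: A=10, T=9, G=2, C=2 (length 23).
Tm = 2·(10+9) + 4·(2+2) = 2·19 + 4·4 = 38 + 16 = 54°C.

54°C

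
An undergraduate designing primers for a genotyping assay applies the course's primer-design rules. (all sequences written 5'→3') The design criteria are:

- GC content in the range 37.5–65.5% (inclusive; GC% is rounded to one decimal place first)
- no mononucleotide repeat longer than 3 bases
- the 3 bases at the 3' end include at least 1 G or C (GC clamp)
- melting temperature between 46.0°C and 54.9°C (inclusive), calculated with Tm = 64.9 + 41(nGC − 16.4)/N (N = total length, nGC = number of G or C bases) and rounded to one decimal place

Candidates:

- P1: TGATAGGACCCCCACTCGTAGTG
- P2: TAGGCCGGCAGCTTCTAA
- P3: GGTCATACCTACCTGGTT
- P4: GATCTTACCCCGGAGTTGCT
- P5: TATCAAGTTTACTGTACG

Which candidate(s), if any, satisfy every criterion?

P3 only.

P1 (23 nt, A=5 T=5 G=6 C=7): GC 13/23 = 56.5% ✓; longest run = 5, exceeds 3 ✗; 3' end GTG has 2 G/C ✓; Tm = 64.9 + 41·(13 − 16.4)/23 = 58.8°C, outside 46.0–54.9°C ✗ — fails.
P2 (18 nt, A=4 T=4 G=5 C=5): GC 10/18 = 55.6% ✓; longest run = 2 ✓; 3' end TAA has 0 G/C, need ≥1 ✗; Tm = 64.9 + 41·(10 − 16.4)/18 = 50.3°C ✓ — fails.
P3 (18 nt, A=3 T=6 G=4 C=5): GC 9/18 = 50.0% ✓; longest run = 2 ✓; 3' end GTT has 1 G/C ✓; Tm = 64.9 + 41·(9 − 16.4)/18 = 48.0°C ✓ — passes.
P4 (20 nt, A=3 T=6 G=5 C=6): GC 11/20 = 55.0% ✓; longest run = 4, exceeds 3 ✗; 3' end GCT has 2 G/C ✓; Tm = 64.9 + 41·(11 − 16.4)/20 = 53.8°C ✓ — fails.
P5 (18 nt, A=5 T=7 G=3 C=3): GC 6/18 = 33.3%, outside 37.5–65.5% ✗; longest run = 3 ✓; 3' end ACG has 2 G/C ✓; Tm = 64.9 + 41·(6 − 16.4)/18 = 41.2°C, outside 46.0–54.9°C ✗ — fails.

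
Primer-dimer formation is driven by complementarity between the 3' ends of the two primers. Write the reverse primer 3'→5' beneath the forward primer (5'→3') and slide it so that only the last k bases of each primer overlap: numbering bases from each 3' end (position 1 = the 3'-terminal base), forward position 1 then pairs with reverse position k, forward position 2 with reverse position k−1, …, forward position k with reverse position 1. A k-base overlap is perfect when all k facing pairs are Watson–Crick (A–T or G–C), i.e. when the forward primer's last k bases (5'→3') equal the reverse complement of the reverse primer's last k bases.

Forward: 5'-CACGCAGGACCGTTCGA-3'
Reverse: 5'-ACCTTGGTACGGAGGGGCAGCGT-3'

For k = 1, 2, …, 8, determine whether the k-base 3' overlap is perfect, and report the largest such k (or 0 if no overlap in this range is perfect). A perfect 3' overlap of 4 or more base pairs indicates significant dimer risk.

Longest perfect overlap: 1 complementary base pair; below the dimer-risk threshold (threshold 4).

Last 8 bases (5'→3') — forward …CCGTTCGA, reverse …GGCAGCGT.
Reverse complement of the reverse primer's last 8 bases: ACGCTGCC; its first k bases are the reverse complement of the reverse primer's last k bases, so a perfect k-base overlap needs the forward primer's last k bases to equal them.
Comparing (forward last k vs required): k=1: A vs A ✓; k=2: GA vs AC ✗; k=3: CGA vs ACG ✗; k=4: TCGA vs ACGC ✗; k=5: TTCGA vs ACGCT ✗; k=6: GTTCGA vs ACGCTG ✗; k=7: CGTTCGA vs ACGCTGC ✗; k=8: CCGTTCGA vs ACGCTGCC ✗.
Only k = 1 is perfect, so the longest perfect 3' overlap is 1.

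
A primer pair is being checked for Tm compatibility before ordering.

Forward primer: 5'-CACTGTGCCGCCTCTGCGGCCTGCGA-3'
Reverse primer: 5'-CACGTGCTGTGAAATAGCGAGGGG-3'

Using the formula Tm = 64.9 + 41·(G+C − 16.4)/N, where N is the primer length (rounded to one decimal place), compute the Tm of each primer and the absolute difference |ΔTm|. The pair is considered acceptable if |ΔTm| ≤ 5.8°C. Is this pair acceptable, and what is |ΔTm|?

|ΔTm| = 8.2°C; the pair is not acceptable.

Forward: G+C = 19, N = 26 → Tm = 64.9 + 41·(19 − 16.4)/26 = 69.0°C.
Reverse: G+C = 14, N = 24 → Tm = 64.9 + 41·(14 − 16.4)/24 = 60.8°C.
|ΔTm| = |69.0 − 60.8| = 8.2°C, > 5.8°C.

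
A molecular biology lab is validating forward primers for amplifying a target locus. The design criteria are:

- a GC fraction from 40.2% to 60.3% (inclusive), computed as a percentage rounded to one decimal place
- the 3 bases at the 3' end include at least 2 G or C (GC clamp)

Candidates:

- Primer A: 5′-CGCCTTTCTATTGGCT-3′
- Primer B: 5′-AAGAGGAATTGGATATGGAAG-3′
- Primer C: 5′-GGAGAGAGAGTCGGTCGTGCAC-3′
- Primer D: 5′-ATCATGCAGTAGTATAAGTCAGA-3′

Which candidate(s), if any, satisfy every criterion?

Primer A (16 nt, A=1 T=7 G=3 C=5): GC 8/16 = 50.0% ✓; 3' end GCT has 2 G/C ✓ — passes.
Primer B (21 nt, A=9 T=4 G=8 C=0): GC 8/21 = 38.1%, outside 40.2–60.3% ✗; 3' end AAG has 1 G/C, need ≥2 ✗ — fails.
Primer C (22 nt, A=5 T=3 G=10 C=4): GC 14/22 = 63.6%, outside 40.2–60.3% ✗; 3' end CAC has 2 G/C ✓ — fails.
Primer D (23 nt, A=9 T=6 G=5 C=3): GC 8/23 = 34.8%, outside 40.2–60.3% ✗; 3' end AGA has 1 G/C, need ≥2 ✗ — fails.

Primer A only.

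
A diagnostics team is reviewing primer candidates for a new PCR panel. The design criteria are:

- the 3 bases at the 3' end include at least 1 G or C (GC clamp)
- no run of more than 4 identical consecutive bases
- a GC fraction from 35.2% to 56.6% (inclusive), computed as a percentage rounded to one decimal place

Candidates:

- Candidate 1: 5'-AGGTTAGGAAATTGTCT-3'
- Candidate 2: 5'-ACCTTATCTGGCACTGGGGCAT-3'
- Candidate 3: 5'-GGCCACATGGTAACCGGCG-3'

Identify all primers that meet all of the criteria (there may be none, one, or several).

Candidate 1 and Candidate 2.

Candidate 1 (17 nt, A=5 T=6 G=5 C=1): 3' end TCT has 1 G/C ✓; longest run = 3 ✓; GC 6/17 = 35.3% ✓ — passes.
Candidate 2 (22 nt, A=4 T=6 G=6 C=6): 3' end CAT has 1 G/C ✓; longest run = 4 ✓; GC 12/22 = 54.5% ✓ — passes.
Candidate 3 (19 nt, A=4 T=2 G=7 C=6): 3' end GCG has 3 G/C ✓; longest run = 2 ✓; GC 13/19 = 68.4%, outside 35.2–56.6% ✗ — fails.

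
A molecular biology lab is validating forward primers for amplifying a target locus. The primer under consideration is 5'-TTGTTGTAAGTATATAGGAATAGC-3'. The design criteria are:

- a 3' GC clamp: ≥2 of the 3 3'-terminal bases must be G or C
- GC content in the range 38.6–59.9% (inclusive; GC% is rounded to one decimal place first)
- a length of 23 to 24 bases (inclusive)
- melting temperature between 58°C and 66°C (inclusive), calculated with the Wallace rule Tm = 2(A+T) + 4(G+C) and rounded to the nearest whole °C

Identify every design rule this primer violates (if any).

Base counts: A=8, T=9, G=6, C=1 (length 24).
GC clamp: 3' end AGC has 2 G/C ✓
GC content: GC 7/24 = 29.2%, outside 38.6–59.9% ✗
length: length 24 ✓
Tm: Tm = 2·17 + 4·7 = 62°C ✓

Fails: GC content.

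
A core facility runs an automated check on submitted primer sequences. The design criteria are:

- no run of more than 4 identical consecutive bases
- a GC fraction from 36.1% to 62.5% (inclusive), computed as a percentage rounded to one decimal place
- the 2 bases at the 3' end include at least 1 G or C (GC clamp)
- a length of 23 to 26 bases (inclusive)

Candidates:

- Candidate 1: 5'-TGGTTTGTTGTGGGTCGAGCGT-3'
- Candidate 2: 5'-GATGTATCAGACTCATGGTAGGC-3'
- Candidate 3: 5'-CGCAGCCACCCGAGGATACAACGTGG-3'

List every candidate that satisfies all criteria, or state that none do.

Candidate 1 (22 nt, A=1 T=9 G=10 C=2): longest run = 3 ✓; GC 12/22 = 54.5% ✓; 3' end GT has 1 G/C ✓; length 22, outside 23–26 ✗ — fails.
Candidate 2 (23 nt, A=6 T=6 G=7 C=4): longest run = 2 ✓; GC 11/23 = 47.8% ✓; 3' end GC has 2 G/C ✓; length 23 ✓ — passes.
Candidate 3 (26 nt, A=7 T=2 G=8 C=9): longest run = 3 ✓; GC 17/26 = 65.4%, outside 36.1–62.5% ✗; 3' end GG has 2 G/C ✓; length 26 ✓ — fails.

Candidate 2 only.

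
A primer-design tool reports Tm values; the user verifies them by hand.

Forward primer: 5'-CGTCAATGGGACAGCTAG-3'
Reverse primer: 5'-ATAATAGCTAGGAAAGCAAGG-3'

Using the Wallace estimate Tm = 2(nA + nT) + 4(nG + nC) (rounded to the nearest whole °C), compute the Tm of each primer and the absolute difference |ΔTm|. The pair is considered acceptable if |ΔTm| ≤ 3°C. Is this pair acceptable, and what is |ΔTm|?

Forward: A=5 T=3 G=6 C=4 → Tm = 2·8 + 4·10 = 56°C.
Reverse: A=10 T=3 G=6 C=2 → Tm = 2·13 + 4·8 = 58°C.
|ΔTm| = |56 − 58| = 2°C, ≤ 3°C.

|ΔTm| = 2°C; the pair is acceptable.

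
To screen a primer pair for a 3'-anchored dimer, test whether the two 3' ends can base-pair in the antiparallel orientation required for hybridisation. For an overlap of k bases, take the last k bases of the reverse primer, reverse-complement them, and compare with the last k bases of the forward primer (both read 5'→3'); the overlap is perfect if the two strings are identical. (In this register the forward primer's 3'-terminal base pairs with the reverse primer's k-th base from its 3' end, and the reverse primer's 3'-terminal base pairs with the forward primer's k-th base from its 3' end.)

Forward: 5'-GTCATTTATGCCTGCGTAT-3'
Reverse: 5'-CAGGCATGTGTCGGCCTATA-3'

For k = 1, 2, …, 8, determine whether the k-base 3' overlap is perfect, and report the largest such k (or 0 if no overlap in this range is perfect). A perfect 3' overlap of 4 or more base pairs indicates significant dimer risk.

Last 8 bases (5'→3') — forward …CTGCGTAT, reverse …GGCCTATA.
Reverse complement of the reverse primer's last 8 bases: TATAGGCC; its first k bases are the reverse complement of the reverse primer's last k bases, so a perfect k-base overlap needs the forward primer's last k bases to equal them.
Comparing (forward last k vs required): k=1: T vs T ✓; k=2: AT vs TA ✗; k=3: TAT vs TAT ✓; k=4: GTAT vs TATA ✗; k=5: CGTAT vs TATAG ✗; k=6: GCGTAT vs TATAGG ✗; k=7: TGCGTAT vs TATAGGC ✗; k=8: CTGCGTAT vs TATAGGCC ✗.
Perfect overlaps at k = 1, 3; the largest is 3.

Longest perfect overlap: 3 complementary base pairs; below the dimer-risk threshold (threshold 4).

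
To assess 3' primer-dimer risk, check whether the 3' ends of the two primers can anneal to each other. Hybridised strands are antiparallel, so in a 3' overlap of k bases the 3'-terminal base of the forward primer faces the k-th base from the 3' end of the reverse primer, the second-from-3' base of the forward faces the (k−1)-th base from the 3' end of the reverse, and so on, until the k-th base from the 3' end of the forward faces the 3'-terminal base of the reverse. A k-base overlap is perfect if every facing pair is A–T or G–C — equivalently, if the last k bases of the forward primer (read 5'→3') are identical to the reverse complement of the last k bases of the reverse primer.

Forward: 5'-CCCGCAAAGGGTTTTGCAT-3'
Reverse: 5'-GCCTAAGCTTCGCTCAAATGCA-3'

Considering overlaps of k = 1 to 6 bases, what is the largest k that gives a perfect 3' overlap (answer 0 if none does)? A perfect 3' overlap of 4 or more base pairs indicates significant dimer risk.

Last 6 bases (5'→3') — forward …TTGCAT, reverse …AATGCA.
Reverse complement of the reverse primer's last 6 bases: TGCATT; its first k bases are the reverse complement of the reverse primer's last k bases, so a perfect k-base overlap needs the forward primer's last k bases to equal them.
Comparing (forward last k vs required): k=1: T vs T ✓; k=2: AT vs TG ✗; k=3: CAT vs TGC ✗; k=4: GCAT vs TGCA ✗; k=5: TGCAT vs TGCAT ✓; k=6: TTGCAT vs TGCATT ✗.
Perfect overlaps at k = 1, 5; the largest is 5.

Longest perfect overlap: 5 complementary base pairs; significant dimer risk (threshold 4).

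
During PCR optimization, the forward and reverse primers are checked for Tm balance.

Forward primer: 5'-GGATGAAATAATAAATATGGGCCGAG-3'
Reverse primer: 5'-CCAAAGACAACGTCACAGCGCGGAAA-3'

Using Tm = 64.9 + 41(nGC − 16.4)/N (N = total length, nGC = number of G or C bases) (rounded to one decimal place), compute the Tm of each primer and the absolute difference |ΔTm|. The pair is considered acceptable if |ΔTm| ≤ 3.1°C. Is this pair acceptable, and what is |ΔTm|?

|ΔTm| = 6.3°C; the pair is not acceptable.

Forward: G+C = 10, N = 26 → Tm = 64.9 + 41·(10 − 16.4)/26 = 54.8°C.
Reverse: G+C = 14, N = 26 → Tm = 64.9 + 41·(14 − 16.4)/26 = 61.1°C.
|ΔTm| = |54.8 − 61.1| = 6.3°C, > 3.1°C.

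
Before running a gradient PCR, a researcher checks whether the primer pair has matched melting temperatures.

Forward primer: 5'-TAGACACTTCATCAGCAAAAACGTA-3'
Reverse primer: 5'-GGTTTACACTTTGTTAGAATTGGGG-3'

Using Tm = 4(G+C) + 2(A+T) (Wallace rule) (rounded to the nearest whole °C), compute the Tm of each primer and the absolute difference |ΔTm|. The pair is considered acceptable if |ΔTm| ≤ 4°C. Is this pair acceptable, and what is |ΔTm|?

|ΔTm| = 2°C; the pair is acceptable.

Forward: A=11 T=5 G=3 C=6 → Tm = 2·16 + 4·9 = 68°C.
Reverse: A=5 T=10 G=8 C=2 → Tm = 2·15 + 4·10 = 70°C.
|ΔTm| = |68 − 70| = 2°C, ≤ 4°C.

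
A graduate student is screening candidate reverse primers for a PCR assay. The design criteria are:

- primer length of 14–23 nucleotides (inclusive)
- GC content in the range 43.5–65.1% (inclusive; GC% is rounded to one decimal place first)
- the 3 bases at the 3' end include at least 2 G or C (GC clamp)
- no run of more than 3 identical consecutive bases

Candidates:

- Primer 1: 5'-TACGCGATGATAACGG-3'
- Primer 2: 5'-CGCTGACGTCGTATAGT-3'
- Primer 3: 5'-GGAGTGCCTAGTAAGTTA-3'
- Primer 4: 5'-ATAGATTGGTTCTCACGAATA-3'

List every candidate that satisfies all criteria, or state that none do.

Primer 1 (16 nt, A=5 T=3 G=5 C=3): length 16 ✓; GC 8/16 = 50.0% ✓; 3' end CGG has 3 G/C ✓; longest run = 2 ✓ — passes.
Primer 2 (17 nt, A=3 T=5 G=5 C=4): length 17 ✓; GC 9/17 = 52.9% ✓; 3' end AGT has 1 G/C, need ≥2 ✗; longest run = 1 ✓ — fails.
Primer 3 (18 nt, A=5 T=5 G=6 C=2): length 18 ✓; GC 8/18 = 44.4% ✓; 3' end TTA has 0 G/C, need ≥2 ✗; longest run = 2 ✓ — fails.
Primer 4 (21 nt, A=7 T=7 G=4 C=3): length 21 ✓; GC 7/21 = 33.3%, outside 43.5–65.1% ✗; 3' end ATA has 0 G/C, need ≥2 ✗; longest run = 2 ✓ — fails.

Primer 1 only.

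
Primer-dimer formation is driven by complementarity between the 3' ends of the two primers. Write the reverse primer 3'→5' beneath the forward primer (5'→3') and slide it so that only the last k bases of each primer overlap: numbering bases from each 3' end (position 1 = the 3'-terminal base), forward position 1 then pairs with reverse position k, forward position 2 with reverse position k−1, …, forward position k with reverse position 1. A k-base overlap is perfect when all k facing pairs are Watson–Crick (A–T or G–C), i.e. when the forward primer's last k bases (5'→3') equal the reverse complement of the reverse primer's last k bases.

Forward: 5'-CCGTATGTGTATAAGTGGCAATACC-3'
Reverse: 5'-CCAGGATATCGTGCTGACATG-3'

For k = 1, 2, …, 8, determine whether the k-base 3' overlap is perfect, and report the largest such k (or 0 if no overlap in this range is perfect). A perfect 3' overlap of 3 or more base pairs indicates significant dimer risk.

Last 8 bases (5'→3') — forward …GCAATACC, reverse …CTGACATG.
Reverse complement of the reverse primer's last 8 bases: CATGTCAG; its first k bases are the reverse complement of the reverse primer's last k bases, so a perfect k-base overlap needs the forward primer's last k bases to equal them.
Comparing (forward last k vs required): k=1: C vs C ✓; k=2: CC vs CA ✗; k=3: ACC vs CAT ✗; k=4: TACC vs CATG ✗; k=5: ATACC vs CATGT ✗; k=6: AATACC vs CATGTC ✗; k=7: CAATACC vs CATGTCA ✗; k=8: GCAATACC vs CATGTCAG ✗.
Only k = 1 is perfect, so the longest perfect 3' overlap is 1.

Longest perfect overlap: 1 complementary base pair; below the dimer-risk threshold (threshold 3).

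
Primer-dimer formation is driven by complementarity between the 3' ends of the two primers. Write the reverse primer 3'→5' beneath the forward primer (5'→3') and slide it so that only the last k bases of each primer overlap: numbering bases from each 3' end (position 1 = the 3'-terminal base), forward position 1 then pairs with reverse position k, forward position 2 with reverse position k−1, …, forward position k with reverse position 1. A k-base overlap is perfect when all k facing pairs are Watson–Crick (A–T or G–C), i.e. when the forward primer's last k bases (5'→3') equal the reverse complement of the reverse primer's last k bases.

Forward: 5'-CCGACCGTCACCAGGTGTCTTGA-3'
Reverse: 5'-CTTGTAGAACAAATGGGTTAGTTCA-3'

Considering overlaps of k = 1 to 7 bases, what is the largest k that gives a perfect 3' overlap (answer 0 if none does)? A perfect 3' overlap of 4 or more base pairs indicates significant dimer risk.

Last 7 bases (5'→3') — forward …GTCTTGA, reverse …TAGTTCA.
Reverse complement of the reverse primer's last 7 bases: TGAACTA; its first k bases are the reverse complement of the reverse primer's last k bases, so a perfect k-base overlap needs the forward primer's last k bases to equal them.
Comparing (forward last k vs required): k=1: A vs T ✗; k=2: GA vs TG ✗; k=3: TGA vs TGA ✓; k=4: TTGA vs TGAA ✗; k=5: CTTGA vs TGAAC ✗; k=6: TCTTGA vs TGAACT ✗; k=7: GTCTTGA vs TGAACTA ✗.
Only k = 3 is perfect, so the longest perfect 3' overlap is 3.

Longest perfect overlap: 3 complementary base pairs; below the dimer-risk threshold (threshold 4).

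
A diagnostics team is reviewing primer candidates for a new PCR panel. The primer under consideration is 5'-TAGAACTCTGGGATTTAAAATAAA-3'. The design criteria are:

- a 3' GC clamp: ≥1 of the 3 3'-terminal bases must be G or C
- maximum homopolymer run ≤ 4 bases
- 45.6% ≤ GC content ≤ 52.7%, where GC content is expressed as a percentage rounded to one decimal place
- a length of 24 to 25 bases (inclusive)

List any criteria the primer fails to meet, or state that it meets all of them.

Base counts: A=11, T=7, G=4, C=2 (length 24).
GC clamp: 3' end AAA has 0 G/C, need ≥1 ✗
homopolymer run: longest run = 4 ✓
GC content: GC 6/24 = 25.0%, outside 45.6–52.7% ✗
length: length 24 ✓

Fails: GC clamp, GC content.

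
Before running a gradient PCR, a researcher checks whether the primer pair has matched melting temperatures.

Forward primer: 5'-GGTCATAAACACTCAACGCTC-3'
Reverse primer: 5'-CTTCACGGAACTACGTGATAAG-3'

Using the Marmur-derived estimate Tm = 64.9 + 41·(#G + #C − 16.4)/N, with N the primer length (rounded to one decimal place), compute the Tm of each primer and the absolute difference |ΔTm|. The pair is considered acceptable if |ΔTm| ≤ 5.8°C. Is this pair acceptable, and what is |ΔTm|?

|ΔTm| = 0.6°C; the pair is acceptable.

Forward: G+C = 10, N = 21 → Tm = 64.9 + 41·(10 − 16.4)/21 = 52.4°C.
Reverse: G+C = 10, N = 22 → Tm = 64.9 + 41·(10 − 16.4)/22 = 53.0°C.
|ΔTm| = |52.4 − 53.0| = 0.6°C, ≤ 5.8°C.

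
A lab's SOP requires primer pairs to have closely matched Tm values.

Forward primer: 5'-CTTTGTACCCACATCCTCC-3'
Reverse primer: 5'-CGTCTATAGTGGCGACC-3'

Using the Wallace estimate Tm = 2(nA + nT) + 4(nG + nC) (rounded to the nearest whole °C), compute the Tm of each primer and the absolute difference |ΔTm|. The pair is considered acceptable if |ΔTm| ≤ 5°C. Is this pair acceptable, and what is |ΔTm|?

Forward: A=3 T=6 G=1 C=9 → Tm = 2·9 + 4·10 = 58°C.
Reverse: A=3 T=4 G=5 C=5 → Tm = 2·7 + 4·10 = 54°C.
|ΔTm| = |58 − 54| = 4°C, ≤ 5°C.

|ΔTm| = 4°C; the pair is acceptable.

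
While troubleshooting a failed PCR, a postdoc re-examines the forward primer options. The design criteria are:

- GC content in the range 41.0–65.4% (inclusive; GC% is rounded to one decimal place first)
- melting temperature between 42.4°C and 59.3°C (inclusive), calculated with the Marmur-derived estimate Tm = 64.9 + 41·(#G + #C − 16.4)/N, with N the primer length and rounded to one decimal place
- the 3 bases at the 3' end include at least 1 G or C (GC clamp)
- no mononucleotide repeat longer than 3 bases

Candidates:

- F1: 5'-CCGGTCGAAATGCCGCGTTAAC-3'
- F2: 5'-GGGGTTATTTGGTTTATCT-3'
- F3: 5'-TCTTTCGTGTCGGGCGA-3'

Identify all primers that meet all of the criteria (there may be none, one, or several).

F1 and F3.

F1 (22 nt, A=5 T=4 G=6 C=7): GC 13/22 = 59.1% ✓; Tm = 64.9 + 41·(13 − 16.4)/22 = 58.6°C ✓; 3' end AAC has 1 G/C ✓; longest run = 3 ✓ — passes.
F2 (19 nt, A=2 T=10 G=6 C=1): GC 7/19 = 36.8%, outside 41.0–65.4% ✗; Tm = 64.9 + 41·(7 − 16.4)/19 = 44.6°C ✓; 3' end TCT has 1 G/C ✓; longest run = 4, exceeds 3 ✗ — fails.
F3 (17 nt, A=1 T=6 G=6 C=4): GC 10/17 = 58.8% ✓; Tm = 64.9 + 41·(10 − 16.4)/17 = 49.5°C ✓; 3' end CGA has 2 G/C ✓; longest run = 3 ✓ — passes.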